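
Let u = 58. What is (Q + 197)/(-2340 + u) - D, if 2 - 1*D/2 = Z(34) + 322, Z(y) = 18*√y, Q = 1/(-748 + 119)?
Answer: 459259004/717689 + 36*√34 ≈ 849.83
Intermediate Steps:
Q = -1/629 (Q = 1/(-629) = -1/629 ≈ -0.0015898)
D = -640 - 36*√34 (D = 4 - 2*(18*√34 + 322) = 4 - 2*(322 + 18*√34) = 4 + (-644 - 36*√34) = -640 - 36*√34 ≈ -849.91)
(Q + 197)/(-2340 + u) - D = (-1/629 + 197)/(-2340 + 58) - (-640 - 36*√34) = (123912/629)/(-2282) + (640 + 36*√34) = (123912/629)*(-1/2282) + (640 + 36*√34) = -61956/717689 + (640 + 36*√34) = 459259004/717689 + 36*√34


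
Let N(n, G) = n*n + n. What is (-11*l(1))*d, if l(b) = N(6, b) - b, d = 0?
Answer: 0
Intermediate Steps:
N(n, G) = n + n² (N(n, G) = n² + n = n + n²)
l(b) = 42 - b (l(b) = 6*(1 + 6) - b = 6*7 - b = 42 - b)
(-11*l(1))*d = -11*(42 - 1*1)*0 = -11*(42 - 1)*0 = -11*41*0 = -451*0 = 0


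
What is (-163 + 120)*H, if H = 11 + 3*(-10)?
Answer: 817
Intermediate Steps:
H = -19 (H = 11 - 30 = -19)
(-163 + 120)*H = (-163 + 120)*(-19) = -43*(-19) = 817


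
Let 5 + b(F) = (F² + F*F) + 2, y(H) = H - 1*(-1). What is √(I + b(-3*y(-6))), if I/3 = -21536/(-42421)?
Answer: √807135670695/42421 ≈ 21.178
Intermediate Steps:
y(H) = 1 + H (y(H) = H + 1 = 1 + H)
I = 64608/42421 (I = 3*(-21536/(-42421)) = 3*(-21536*(-1/42421)) = 3*(21536/42421) = 64608/42421 ≈ 1.5230)
b(F) = -3 + 2*F² (b(F) = -5 + ((F² + F*F) + 2) = -5 + ((F² + F²) + 2) = -5 + (2*F² + 2) = -5 + (2 + 2*F²) = -3 + 2*F²)
√(I + b(-3*y(-6))) = √(64608/42421 + (-3 + 2*(-3*(1 - 6))²)) = √(64608/42421 + (-3 + 2*(-3*(-5))²)) = √(64608/42421 + (-3 + 2*15²)) = √(64608/42421 + (-3 + 2*225)) = √(64608/42421 + (-3 + 450)) = √(64608/42421 + 447) = √(19026795/42421) = √807135670695/42421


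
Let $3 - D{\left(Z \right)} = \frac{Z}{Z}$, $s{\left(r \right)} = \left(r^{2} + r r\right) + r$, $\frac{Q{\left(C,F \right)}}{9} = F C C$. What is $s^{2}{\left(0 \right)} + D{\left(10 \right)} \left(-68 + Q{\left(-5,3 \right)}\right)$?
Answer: $1214$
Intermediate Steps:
$Q{\left(C,F \right)} = 9 F C^{2}$ ($Q{\left(C,F \right)} = 9 F C C = 9 C F C = 9 F C^{2}$)
$s{\left(r \right)} = r + 2 r^{2}$ ($s{\left(r \right)} = \left(r^{2} + r^{2}\right) + r = 2 r^{2} + r = r + 2 r^{2}$)
$D{\left(Z \right)} = 2$ ($D{\left(Z \right)} = 3 - \frac{Z}{Z} = 3 - 1 = 2$)
$s^{2}{\left(0 \right)} + D{\left(10 \right)} \left(-68 + Q{\left(-5,3 \right)}\right) = \left(0 \left(1 + 2 \cdot 0\right)\right)^{2} + 2 \left(-68 + 9 \cdot 3 \left(-5\right)^{2}\right) = \left(0 \left(1 + 0\right)\right)^{2} + 2 \left(-68 + 9 \cdot 3 \cdot 25\right) = \left(0 \cdot 1\right)^{2} + 2 \left(-68 + 675\right) = 0^{2} + 2 \cdot 607 = 0 + 1214 = 1214$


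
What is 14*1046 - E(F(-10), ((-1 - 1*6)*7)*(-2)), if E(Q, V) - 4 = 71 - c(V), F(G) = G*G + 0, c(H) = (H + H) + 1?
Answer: 14766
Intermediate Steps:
c(H) = 1 + 2*H (c(H) = 2*H + 1 = 1 + 2*H)
F(G) = G**2 (F(G) = G**2 + 0 = G**2)
E(Q, V) = 74 - 2*V (E(Q, V) = 4 + (71 - (1 + 2*V)) = 4 + (71 + (-1 - 2*V)) = 4 + (70 - 2*V) = 74 - 2*V)
14*1046 - E(F(-10), ((-1 - 1*6)*7)*(-2)) = 14*1046 - (74 - 2*(-1 - 1*6)*7*(-2)) = 14644 - (74 - 2*(-1 - 6)*7*(-2)) = 14644 - (74 - 2*(-7*7)*(-2)) = 14644 - (74 - (-98)*(-2)) = 14644 - (74 - 2*98) = 14644 - (74 - 196) = 14644 - 1*(-122) = 14644 + 122 = 14766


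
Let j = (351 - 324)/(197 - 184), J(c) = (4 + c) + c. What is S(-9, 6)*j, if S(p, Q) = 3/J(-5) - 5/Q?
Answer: -36/13 ≈ -2.7692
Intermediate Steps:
J(c) = 4 + 2*c
S(p, Q) = -½ - 5/Q (S(p, Q) = 3/(4 + 2*(-5)) - 5/Q = 3/(4 - 10) - 5/Q = 3/(-6) - 5/Q = 3*(-⅙) - 5/Q = -½ - 5/Q)
j = 27/13 ≈ 2.0769
S(-9, 6)*j = ((½)*(-10 - 1*6)/6)*(27/13) = ((½)*(⅙)*(-10 - 6))*(27/13) = ((½)*(⅙)*(-16))*(27/13) = -4/3*27/13 = -36/13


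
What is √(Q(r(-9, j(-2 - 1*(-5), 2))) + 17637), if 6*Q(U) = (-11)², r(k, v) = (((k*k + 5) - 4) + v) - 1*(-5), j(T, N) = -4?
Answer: √635658/6 ≈ 132.88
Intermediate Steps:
r(k, v) = 6 + v + k² (r(k, v) = (((k² + 5) - 4) + v) + 5 = (((5 + k²) - 4) + v) + 5 = ((1 + k²) + v) + 5 = (1 + v + k²) + 5 = 6 + v + k²)
Q(U) = 121/6 (Q(U) = (⅙)*(-11)² = (⅙)*121 = 121/6)
√(Q(r(-9, j(-2 - 1*(-5), 2))) + 17637) = √(121/6 + 17637) = √(105943/6) = √635658/6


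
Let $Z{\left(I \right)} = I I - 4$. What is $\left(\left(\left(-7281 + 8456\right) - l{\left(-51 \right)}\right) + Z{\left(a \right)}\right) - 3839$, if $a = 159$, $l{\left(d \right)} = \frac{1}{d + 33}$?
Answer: $\frac{407035}{18} \approx 22613.0$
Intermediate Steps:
$l{\left(d \right)} = \frac{1}{33 + d}$
$Z{\left(I \right)} = -4 + I^{2}$ ($Z{\left(I \right)} = I^{2} - 4 = -4 + I^{2}$)
$\left(\left(\left(-7281 + 8456\right) - l{\left(-51 \right)}\right) + Z{\left(a \right)}\right) - 3839 = \left(\left(\left(-7281 + 8456\right) - \frac{1}{33 - 51}\right) - \left(4 - 159^{2}\right)\right) - 3839 = \left(\left(1175 - \frac{1}{-18}\right) + \left(-4 + 25281\right)\right) - 3839 = \left(\left(1175 - - \frac{1}{18}\right) + 25277\right) - 3839 = \left(\left(1175 + \frac{1}{18}\right) + 25277\right) - 3839 = \left(\frac{21151}{18} + 25277\right) - 3839 = \frac{476137}{18} - 3839 = \frac{407035}{18}$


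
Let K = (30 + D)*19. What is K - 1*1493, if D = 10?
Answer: -733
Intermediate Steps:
K = 760 (K = (30 + 10)*19 = 40*19 = 760)
K - 1*1493 = 760 - 1*1493 = 760 - 1493 = -733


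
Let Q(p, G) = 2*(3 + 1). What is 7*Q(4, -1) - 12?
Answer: 44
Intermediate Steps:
Q(p, G) = 8 (Q(p, G) = 2*4 = 8)
7*Q(4, -1) - 12 = 7*8 - 12 = 56 - 12 = 44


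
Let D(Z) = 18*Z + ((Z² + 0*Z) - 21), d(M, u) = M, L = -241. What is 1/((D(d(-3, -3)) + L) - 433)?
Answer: -1/740 ≈ -0.0013514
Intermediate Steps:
D(Z) = -21 + Z² + 18*Z (D(Z) = 18*Z + ((Z² + 0) - 21) = 18*Z + (Z² - 21) = 18*Z + (-21 + Z²) = -21 + Z² + 18*Z)
1/((D(d(-3, -3)) + L) - 433) = 1/(((-21 + (-3)² + 18*(-3)) - 241) - 433) = 1/(((-21 + 9 - 54) - 241) - 433) = 1/((-66 - 241) - 433) = 1/(-307 - 433) = 1/(-740) = -1/740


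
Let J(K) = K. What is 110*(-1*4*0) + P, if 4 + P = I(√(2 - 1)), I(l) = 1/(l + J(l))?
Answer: -7/2 ≈ -3.5000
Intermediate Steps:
I(l) = 1/(2*l) (I(l) = 1/(l + l) = 1/(2*l))
P = -7/2 (P = -4 + 1/(2*(√(2 - 1))) = -4 + 1/(2*(√1)) = -4 + (½)/1 = -4 + (½)*1 = -4 + ½ = -7/2 ≈ -3.5000)
110*(-1*4*0) + P = 110*(-1*4*0) - 7/2 = 110*(-4*0) - 7/2 = 110*0 - 7/2 = 0 - 7/2 = -7/2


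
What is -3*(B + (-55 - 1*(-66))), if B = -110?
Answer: 297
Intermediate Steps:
-3*(B + (-55 - 1*(-66))) = -3*(-110 + (-55 - 1*(-66))) = -3*(-110 + (-55 + 66)) = -3*(-110 + 11) = -3*(-99) = 297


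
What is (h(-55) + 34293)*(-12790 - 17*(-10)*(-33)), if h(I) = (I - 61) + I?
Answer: -627844800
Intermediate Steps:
h(I) = -61 + 2*I (h(I) = (-61 + I) + I = -61 + 2*I)
(h(-55) + 34293)*(-12790 - 17*(-10)*(-33)) = ((-61 + 2*(-55)) + 34293)*(-12790 - 17*(-10)*(-33)) = ((-61 - 110) + 34293)*(-12790 + 170*(-33)) = (-171 + 34293)*(-12790 - 5610) = 34122*(-18400) = -627844800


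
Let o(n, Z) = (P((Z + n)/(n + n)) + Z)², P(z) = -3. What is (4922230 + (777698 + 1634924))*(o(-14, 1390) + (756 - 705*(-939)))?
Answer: 18971741395040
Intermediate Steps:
o(n, Z) = (-3 + Z)²
(4922230 + (777698 + 1634924))*(o(-14, 1390) + (756 - 705*(-939))) = (4922230 + (777698 + 1634924))*((-3 + 1390)² + (756 - 705*(-939))) = (4922230 + 2412622)*(1387² + (756 + 661995)) = 7334852*(1923769 + 662751) = 7334852*2586520 = 18971741395040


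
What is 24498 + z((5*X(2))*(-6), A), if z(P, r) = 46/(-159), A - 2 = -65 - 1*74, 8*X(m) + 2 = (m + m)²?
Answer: 3895136/159 ≈ 24498.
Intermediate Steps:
X(m) = -¼ + m²/2 (X(m) = -¼ + (m + m)²/8 = -¼ + (2*m)²/8 = -¼ + (4*m²)/8 = -¼ + m²/2)
A = -137 (A = 2 + (-65 - 1*74) = 2 + (-65 - 74) = 2 - 139 = -137)
z(P, r) = -46/159 (z(P, r) = 46*(-1/159) = -46/159)
24498 + z((5*X(2))*(-6), A) = 24498 - 46/159 = 3895136/159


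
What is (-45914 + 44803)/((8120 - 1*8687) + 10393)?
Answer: -1111/9826 ≈ -0.11307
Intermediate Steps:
(-45914 + 44803)/((8120 - 1*8687) + 10393) = -1111/((8120 - 8687) + 10393) = -1111/(-567 + 10393) = -1111/9826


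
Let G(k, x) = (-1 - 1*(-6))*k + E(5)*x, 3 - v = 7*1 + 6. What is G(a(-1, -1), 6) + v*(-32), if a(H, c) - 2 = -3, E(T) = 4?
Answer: 339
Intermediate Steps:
a(H, c) = -1 (a(H, c) = 2 - 3 = -1)
v = -10 (v = 3 - (7*1 + 6) = 3 - (7 + 6) = 3 - 1*13 = 3 - 13 = -10)
G(k, x) = 4*x + 5*k (G(k, x) = (-1 - 1*(-6))*k + 4*x = (-1 + 6)*k + 4*x = 5*k + 4*x = 4*x + 5*k)
G(a(-1, -1), 6) + v*(-32) = (4*6 + 5*(-1)) - 10*(-32) = (24 - 5) + 320 = 19 + 320 = 339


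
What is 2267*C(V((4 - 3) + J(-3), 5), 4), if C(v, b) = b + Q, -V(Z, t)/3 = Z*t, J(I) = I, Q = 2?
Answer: 13602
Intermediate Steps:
V(Z, t) = -3*Z*t
C(v, b) = 2 + b (C(v, b) = b + 2 = 2 + b)
2267*C(V((4 - 3) + J(-3), 5), 4) = 2267*(2 + 4) = 2267*6 = 13602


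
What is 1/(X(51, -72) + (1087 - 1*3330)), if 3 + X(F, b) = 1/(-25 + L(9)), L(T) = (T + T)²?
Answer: -299/671553 ≈ -0.00044524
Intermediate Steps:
L(T) = 4*T² (L(T) = (2*T)² = 4*T²)
X(F, b) = -896/299 (X(F, b) = -3 + 1/(-25 + 4*9²) = -3 + 1/(-25 + 4*81) = -3 + 1/(-25 + 324) = -3 + 1/299 = -896/299)
1/(X(51, -72) + (1087 - 1*3330)) = 1/(-896/299 + (1087 - 1*3330)) = 1/(-896/299 + (1087 - 3330)) = 1/(-896/299 - 2243) = 1/(-671553/299) = -299/671553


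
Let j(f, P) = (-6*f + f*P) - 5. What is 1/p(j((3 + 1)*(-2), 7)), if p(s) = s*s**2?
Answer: -1/2197 ≈ -0.00045517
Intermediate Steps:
j(f, P) = -5 - 6*f + P*f (j(f, P) = (-6*f + P*f) - 5 = -5 - 6*f + P*f)
p(s) = s**3
1/p(j((3 + 1)*(-2), 7)) = 1/((-5 - 6*(3 + 1)*(-2) + 7*((3 + 1)*(-2)))**3) = 1/((-5 - 24*(-2) + 7*(4*(-2)))**3) = 1/((-5 - 6*(-8) + 7*(-8))**3) = 1/((-5 + 48 - 56)**3) = 1/((-13)**3) = 1/(-2197) = -1/2197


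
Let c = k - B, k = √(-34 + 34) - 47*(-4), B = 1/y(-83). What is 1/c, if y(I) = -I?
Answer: 83/15603 ≈ 0.0053195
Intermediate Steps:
B = 1/83 (B = 1/(-1*(-83)) = 1/83 ≈ 0.012048)
k = 188 (k = √0 + 188 = 0 + 188 = 188)
c = 15603/83 (c = 188 - 1*1/83 = 188 - 1/83 = 15603/83 ≈ 187.99)
1/c = 1/(15603/83) = 83/15603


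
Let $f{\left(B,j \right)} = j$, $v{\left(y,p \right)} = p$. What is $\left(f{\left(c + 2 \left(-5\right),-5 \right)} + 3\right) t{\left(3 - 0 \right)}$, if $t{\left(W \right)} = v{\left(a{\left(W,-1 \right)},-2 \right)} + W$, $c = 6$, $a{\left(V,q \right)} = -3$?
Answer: $-2$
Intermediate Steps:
$t{\left(W \right)} = -2 + W$
$\left(f{\left(c + 2 \left(-5\right),-5 \right)} + 3\right) t{\left(3 - 0 \right)} = \left(-5 + 3\right) \left(-2 + \left(3 - 0\right)\right) = - 2 \left(-2 + \left(3 + 0\right)\right) = - 2 \left(-2 + 3\right) = \left(-2\right) 1 = -2$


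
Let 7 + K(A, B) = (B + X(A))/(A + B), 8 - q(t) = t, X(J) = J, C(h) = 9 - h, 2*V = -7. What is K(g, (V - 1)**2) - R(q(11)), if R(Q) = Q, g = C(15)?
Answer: -3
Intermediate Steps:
V = -7/2 (V = (1/2)*(-7) = -7/2 ≈ -3.5000)
g = -6 (g = 9 - 1*15 = 9 - 15 = -6)
q(t) = 8 - t
K(A, B) = -6 (K(A, B) = -7 + (B + A)/(A + B) = -7 + (A + B)/(A + B) = -7 + 1 = -6)
K(g, (V - 1)**2) - R(q(11)) = -6 - (8 - 1*11) = -6 - (8 - 11) = -6 - 1*(-3) = -6 + 3 = -3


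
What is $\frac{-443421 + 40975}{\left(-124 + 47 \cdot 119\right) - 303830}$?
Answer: $\frac{402446}{298361} \approx 1.3489$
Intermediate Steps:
$\frac{-443421 + 40975}{\left(-124 + 47 \cdot 119\right) - 303830} = - \frac{402446}{\left(-124 + 5593\right) - 303830} = - \frac{402446}{5469 - 303830} = - \frac{402446}{-298361} = \left(-402446\right) \left(- \frac{1}{298361}\right) = \frac{402446}{298361}$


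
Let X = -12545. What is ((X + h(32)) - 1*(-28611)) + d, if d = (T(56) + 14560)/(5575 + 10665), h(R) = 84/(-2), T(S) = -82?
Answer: 130122119/8120 ≈ 16025.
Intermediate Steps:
h(R) = -42 (h(R) = 84*(-1/2) = -42)
d = 7239/8120 (d = (-82 + 14560)/(5575 + 10665) = 14478/16240 = 14478*(1/16240) = 7239/8120 ≈ 0.89150)
((X + h(32)) - 1*(-28611)) + d = ((-12545 - 42) - 1*(-28611)) + 7239/8120 = (-12587 + 28611) + 7239/8120 = 16024 + 7239/8120 = 130122119/8120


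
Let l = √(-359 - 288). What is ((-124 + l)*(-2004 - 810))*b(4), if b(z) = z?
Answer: 1395744 - 11256*I*√647 ≈ 1.3957e+6 - 2.8631e+5*I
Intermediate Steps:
l = I*√647 (l = √(-647) = I*√647 ≈ 25.436*I)
((-124 + l)*(-2004 - 810))*b(4) = ((-124 + I*√647)*(-2004 - 810))*4 = ((-124 + I*√647)*(-2814))*4 = (348936 - 2814*I*√647)*4 = 1395744 - 11256*I*√647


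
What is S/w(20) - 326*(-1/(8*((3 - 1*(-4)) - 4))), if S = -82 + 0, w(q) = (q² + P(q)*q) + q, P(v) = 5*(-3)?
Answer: 129/10 ≈ 12.900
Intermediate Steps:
P(v) = -15
w(q) = q² - 14*q (w(q) = (q² - 15*q) + q = q² - 14*q)
S = -82
S/w(20) - 326*(-1/(8*((3 - 1*(-4)) - 4))) = -82*1/(20*(-14 + 20)) - 326*(-1/(8*((3 - 1*(-4)) - 4))) = -82/(20*6) - 326*(-1/(8*((3 + 4) - 4))) = -82/120 - 326*(-1/(8*(7 - 4))) = -82*1/120 - 326/(3*(-8)) = -41/60 - 326/(-24) = -41/60 - 326*(-1/24) = -41/60 + 163/12 = 129/10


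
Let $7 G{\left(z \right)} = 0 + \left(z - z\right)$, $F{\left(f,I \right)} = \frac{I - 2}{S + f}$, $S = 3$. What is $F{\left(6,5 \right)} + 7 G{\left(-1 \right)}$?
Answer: $\frac{1}{3} \approx 0.33333$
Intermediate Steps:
$F{\left(f,I \right)} = \frac{-2 + I}{3 + f}$ ($F{\left(f,I \right)} = \frac{I - 2}{3 + f} = \frac{-2 + I}{3 + f}$)
$G{\left(z \right)} = 0$ ($G{\left(z \right)} = \frac{0 + \left(z - z\right)}{7} = \frac{0 + 0}{7} = \frac{1}{7} \cdot 0 = 0$)
$F{\left(6,5 \right)} + 7 G{\left(-1 \right)} = \frac{-2 + 5}{3 + 6} + 7 \cdot 0 = \frac{1}{9} \cdot 3 + 0 = \frac{1}{3} + 0 = \frac{1}{3}$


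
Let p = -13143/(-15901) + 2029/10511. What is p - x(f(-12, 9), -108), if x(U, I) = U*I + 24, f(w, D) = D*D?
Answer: 1458259734766/167135411 ≈ 8725.0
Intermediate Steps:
f(w, D) = D**2
p = 170409202/167135411 (p = -13143*(-1/15901) + 2029*(1/10511) = 13143/15901 + 2029/10511 = 170409202/167135411 ≈ 1.0196)
x(U, I) = 24 + I*U (x(U, I) = I*U + 24 = 24 + I*U)
p - x(f(-12, 9), -108) = 170409202/167135411 - (24 - 108*9**2) = 170409202/167135411 - (24 - 108*81) = 170409202/167135411 - (24 - 8748) = 170409202/167135411 - 1*(-8724) = 170409202/167135411 + 8724 = 1458259734766/167135411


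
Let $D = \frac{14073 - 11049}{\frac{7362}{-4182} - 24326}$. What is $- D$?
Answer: $\frac{2107728}{16956449} \approx 0.1243$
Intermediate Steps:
$D = - \frac{2107728}{16956449}$ ($D = \frac{3024}{7362 \left(- \frac{1}{4182}\right) - 24326} = \frac{3024}{- \frac{1227}{697} - 24326} = \frac{3024}{- \frac{16956449}{697}} = 3024 \left(- \frac{697}{16956449}\right) = - \frac{2107728}{16956449} \approx -0.1243$)
$- D = \left(-1\right) \left(- \frac{2107728}{16956449}\right) = \frac{2107728}{16956449}$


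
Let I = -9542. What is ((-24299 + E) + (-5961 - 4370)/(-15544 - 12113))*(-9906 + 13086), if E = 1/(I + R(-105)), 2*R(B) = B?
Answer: -13669260005930920/176903391 ≈ -7.7270e+7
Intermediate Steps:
R(B) = B/2
E = -2/19189 (E = 1/(-9542 + (½)*(-105)) = 1/(-9542 - 105/2) = 1/(-19189/2) = -2/19189 ≈ -0.00010423)
((-24299 + E) + (-5961 - 4370)/(-15544 - 12113))*(-9906 + 13086) = ((-24299 - 2/19189) + (-5961 - 4370)/(-15544 - 12113))*(-9906 + 13086) = (-466273513/19189 - 10331/(-27657))*3180 = (-466273513/19189 - 10331*(-1/27657))*3180 = (-466273513/19189 + 10331/27657)*3180 = -12895528307482/530710173*3180 = -13669260005930920/176903391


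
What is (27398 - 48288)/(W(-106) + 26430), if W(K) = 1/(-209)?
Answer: -4366010/5523869 ≈ -0.79039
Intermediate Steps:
W(K) = -1/209
(27398 - 48288)/(W(-106) + 26430) = (27398 - 48288)/(-1/209 + 26430) = -20890/5523869/209 = -20890*209/5523869 = -4366010/5523869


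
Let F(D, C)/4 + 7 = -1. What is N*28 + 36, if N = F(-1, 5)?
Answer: -860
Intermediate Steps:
F(D, C) = -32 (F(D, C) = -28 + 4*(-1) = -28 - 4 = -32)
N = -32
N*28 + 36 = -32*28 + 36 = -896 + 36 = -860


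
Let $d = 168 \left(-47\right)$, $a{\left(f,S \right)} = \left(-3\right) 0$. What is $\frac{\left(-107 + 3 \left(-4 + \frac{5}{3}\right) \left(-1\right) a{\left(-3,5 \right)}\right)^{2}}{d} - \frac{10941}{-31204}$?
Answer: $- \frac{67716115}{61596696} \approx -1.0993$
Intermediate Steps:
$a{\left(f,S \right)} = 0$
$d = -7896$
$\frac{\left(-107 + 3 \left(-4 + \frac{5}{3}\right) \left(-1\right) a{\left(-3,5 \right)}\right)^{2}}{d} - \frac{10941}{-31204} = \frac{\left(-107 + 3 \left(-4 + \frac{5}{3}\right) \left(-1\right) 0\right)^{2}}{-7896} - \frac{10941}{-31204} = \left(-107 + 3 \left(-4 + 5 \cdot \frac{1}{3}\right) \left(-1\right) 0\right)^{2} \left(- \frac{1}{7896}\right) - - \frac{10941}{31204} = \left(-107 + 3 \left(-4 + \frac{5}{3}\right) \left(-1\right) 0\right)^{2} \left(- \frac{1}{7896}\right) + \frac{10941}{31204} = \left(-107 + 3 \left(\left(- \frac{7}{3}\right) \left(-1\right)\right) 0\right)^{2} \left(- \frac{1}{7896}\right) + \frac{10941}{31204} = \left(-107 + 3 \cdot \frac{7}{3} \cdot 0\right)^{2} \left(- \frac{1}{7896}\right) + \frac{10941}{31204} = \left(-107 + 7 \cdot 0\right)^{2} \left(- \frac{1}{7896}\right) + \frac{10941}{31204} = \left(-107 + 0\right)^{2} \left(- \frac{1}{7896}\right) + \frac{10941}{31204} = \left(-107\right)^{2} \left(- \frac{1}{7896}\right) + \frac{10941}{31204} = 11449 \left(- \frac{1}{7896}\right) + \frac{10941}{31204} = - \frac{11449}{7896} + \frac{10941}{31204} = - \frac{67716115}{61596696}$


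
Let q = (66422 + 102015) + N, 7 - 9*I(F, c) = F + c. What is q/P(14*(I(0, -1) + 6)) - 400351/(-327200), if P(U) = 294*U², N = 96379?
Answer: 996863360911/754968519200 ≈ 1.3204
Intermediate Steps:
I(F, c) = 7/9 - F/9 - c/9 (I(F, c) = 7/9 - (F + c)/9 = 7/9 + (-F/9 - c/9) = 7/9 - F/9 - c/9)
q = 264816 (q = (66422 + 102015) + 96379 = 168437 + 96379 = 264816)
q/P(14*(I(0, -1) + 6)) - 400351/(-327200) = 264816/((294*(14*((7/9 - ⅑*0 - ⅑*(-1)) + 6))²)) - 400351/(-327200) = 264816/((294*(14*((7/9 + 0 + ⅑) + 6))²)) - 400351*(-1/327200) = 264816/((294*(14*(8/9 + 6))²)) + 400351/327200 = 264816/((294*(14*(62/9))²)) + 400351/327200 = 264816/((294*(868/9)²)) + 400351/327200 = 264816/((294*(753424/81))) + 400351/327200 = 264816/(73835552/27) + 400351/327200 = 264816*(27/73835552) + 400351/327200 = 446877/4614722 + 400351/327200 = 996863360911/754968519200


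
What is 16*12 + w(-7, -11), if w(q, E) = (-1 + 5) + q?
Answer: 189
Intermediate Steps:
w(q, E) = 4 + q
16*12 + w(-7, -11) = 16*12 + (4 - 7) = 192 - 3 = 189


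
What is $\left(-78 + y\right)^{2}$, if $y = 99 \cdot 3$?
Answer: $47961$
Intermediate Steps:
$y = 297$
$\left(-78 + y\right)^{2} = \left(-78 + 297\right)^{2} = 219^{2} = 47961$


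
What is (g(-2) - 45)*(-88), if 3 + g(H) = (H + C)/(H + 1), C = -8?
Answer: 3344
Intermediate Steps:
g(H) = -3 + (-8 + H)/(1 + H) (g(H) = -3 + (H - 8)/(H + 1) = -3 + (-8 + H)/(1 + H))
(g(-2) - 45)*(-88) = ((-11 - 2*(-2))/(1 - 2) - 45)*(-88) = ((-11 + 4)/(-1) - 45)*(-88) = (-1*(-7) - 45)*(-88) = (7 - 45)*(-88) = -38*(-88) = 3344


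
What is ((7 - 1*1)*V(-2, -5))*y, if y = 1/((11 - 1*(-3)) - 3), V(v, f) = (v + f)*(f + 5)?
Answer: 0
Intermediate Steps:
V(v, f) = (5 + f)*(f + v) (V(v, f) = (f + v)*(5 + f) = (5 + f)*(f + v))
y = 1/11 (y = 1/((11 + 3) - 3) = 1/(14 - 3) = 1/11 ≈ 0.090909)
((7 - 1*1)*V(-2, -5))*y = ((7 - 1*1)*((-5)² + 5*(-5) + 5*(-2) - 5*(-2)))*(1/11) = ((7 - 1)*(25 - 25 - 10 + 10))*(1/11) = (6*0)*(1/11) = 0*(1/11) = 0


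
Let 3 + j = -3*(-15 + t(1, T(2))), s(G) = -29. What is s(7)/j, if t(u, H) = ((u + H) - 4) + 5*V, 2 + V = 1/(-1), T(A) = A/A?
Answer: -29/93 ≈ -0.31183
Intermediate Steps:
T(A) = 1
V = -3 (V = -2 + 1/(-1) = -2 - 1 = -3)
t(u, H) = -19 + H + u (t(u, H) = ((u + H) - 4) + 5*(-3) = ((H + u) - 4) - 15 = (-4 + H + u) - 15 = -19 + H + u)
j = 93 (j = -3 - 3*(-15 + (-19 + 1 + 1)) = -3 - 3*(-15 - 17) = -3 - 3*(-32) = -3 + 96 = 93)
s(7)/j = -29/93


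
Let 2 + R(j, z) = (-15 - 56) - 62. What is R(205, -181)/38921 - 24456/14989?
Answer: -953875491/583386869 ≈ -1.6351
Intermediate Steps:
R(j, z) = -135 (R(j, z) = -2 + ((-15 - 56) - 62) = -2 + (-71 - 62) = -2 - 133 = -135)
R(205, -181)/38921 - 24456/14989 = -135/38921 - 24456/14989 = -953875491/583386869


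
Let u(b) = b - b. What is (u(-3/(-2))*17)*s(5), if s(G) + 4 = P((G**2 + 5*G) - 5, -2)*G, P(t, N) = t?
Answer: 0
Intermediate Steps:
u(b) = 0
s(G) = -4 + G*(-5 + G**2 + 5*G) (s(G) = -4 + ((G**2 + 5*G) - 5)*G = -4 + (-5 + G**2 + 5*G)*G = -4 + G*(-5 + G**2 + 5*G))
(u(-3/(-2))*17)*s(5) = (0*17)*(-4 + 5*(-5 + 5**2 + 5*5)) = 0*(-4 + 5*(-5 + 25 + 25)) = 0*(-4 + 5*45) = 0*(-4 + 225) = 0*221 = 0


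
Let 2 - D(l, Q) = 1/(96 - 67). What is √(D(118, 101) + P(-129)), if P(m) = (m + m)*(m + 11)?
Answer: √25605057/29 ≈ 174.49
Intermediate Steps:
P(m) = 2*m*(11 + m) (P(m) = (2*m)*(11 + m) = 2*m*(11 + m))
D(l, Q) = 57/29 (D(l, Q) = 2 - 1/(96 - 67) = 2 - 1/29 = 57/29)
√(D(118, 101) + P(-129)) = √(57/29 + 2*(-129)*(11 - 129)) = √(57/29 + 2*(-129)*(-118)) = √(57/29 + 30444) = √(882933/29) = √25605057/29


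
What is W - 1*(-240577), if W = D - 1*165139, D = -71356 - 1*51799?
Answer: -47717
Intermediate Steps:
D = -123155 (D = -71356 - 51799 = -123155)
W = -288294 (W = -123155 - 1*165139 = -123155 - 165139 = -288294)
W - 1*(-240577) = -288294 - 1*(-240577) = -288294 + 240577 = -47717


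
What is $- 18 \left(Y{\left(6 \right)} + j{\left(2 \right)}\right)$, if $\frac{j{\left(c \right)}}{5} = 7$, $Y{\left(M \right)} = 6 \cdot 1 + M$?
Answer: $-846$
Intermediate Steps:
$Y{\left(M \right)} = 6 + M$
$j{\left(c \right)} = 35$ ($j{\left(c \right)} = 5 \cdot 7 = 35$)
$- 18 \left(Y{\left(6 \right)} + j{\left(2 \right)}\right) = - 18 \left(\left(6 + 6\right) + 35\right) = - 18 \left(12 + 35\right) = \left(-18\right) 47 = -846$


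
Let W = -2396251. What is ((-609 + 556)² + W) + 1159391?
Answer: -1234051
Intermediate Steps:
((-609 + 556)² + W) + 1159391 = ((-609 + 556)² - 2396251) + 1159391 = ((-53)² - 2396251) + 1159391 = (2809 - 2396251) + 1159391 = -2393442 + 1159391 = -1234051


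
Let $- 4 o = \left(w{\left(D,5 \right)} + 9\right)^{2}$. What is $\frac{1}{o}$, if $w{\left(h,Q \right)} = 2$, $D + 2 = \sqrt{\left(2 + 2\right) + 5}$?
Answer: $- \frac{4}{121} \approx -0.033058$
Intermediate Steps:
$D = 1$ ($D = -2 + \sqrt{\left(2 + 2\right) + 5} = -2 + \sqrt{4 + 5} = -2 + \sqrt{9} = -2 + 3 = 1$)
$o = - \frac{121}{4}$ ($o = - \frac{\left(2 + 9\right)^{2}}{4} = - \frac{11^{2}}{4} = \left(- \frac{1}{4}\right) 121 = - \frac{121}{4} \approx -30.25$)
$\frac{1}{o} = \frac{1}{- \frac{121}{4}} = - \frac{4}{121}$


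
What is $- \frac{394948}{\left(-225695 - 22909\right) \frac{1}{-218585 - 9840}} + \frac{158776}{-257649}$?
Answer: $- \frac{645669468267689}{1779238111} \approx -3.6289 \cdot 10^{5}$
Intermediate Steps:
$- \frac{394948}{\left(-225695 - 22909\right) \frac{1}{-218585 - 9840}} + \frac{158776}{-257649} = - \frac{394948}{\left(-248604\right) \frac{1}{-228425}} + 158776 \left(- \frac{1}{257649}\right) = - \frac{394948}{\left(-248604\right) \left(- \frac{1}{228425}\right)} - \frac{158776}{257649} = - \frac{394948}{\frac{248604}{228425}} - \frac{158776}{257649} = \left(-394948\right) \frac{228425}{248604} - \frac{158776}{257649} = - \frac{22553999225}{62151} - \frac{158776}{257649} = - \frac{645669468267689}{1779238111}$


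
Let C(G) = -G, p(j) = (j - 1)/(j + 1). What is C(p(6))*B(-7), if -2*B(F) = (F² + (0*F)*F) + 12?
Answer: 305/14 ≈ 21.786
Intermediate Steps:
p(j) = (-1 + j)/(1 + j)
B(F) = -6 - F²/2 (B(F) = -((F² + (0*F)*F) + 12)/2 = -((F² + 0*F) + 12)/2 = -((F² + 0) + 12)/2 = -(F² + 12)/2 = -(12 + F²)/2 = -6 - F²/2)
C(p(6))*B(-7) = (-(-1 + 6)/(1 + 6))*(-6 - ½*(-7)²) = (-5/7)*(-6 - ½*49) = (-5/7)*(-6 - 49/2) = -1*5/7*(-61/2) = -5/7*(-61/2) = 305/14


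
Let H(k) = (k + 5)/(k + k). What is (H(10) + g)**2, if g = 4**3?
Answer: 67081/16 ≈ 4192.6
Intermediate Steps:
H(k) = (5 + k)/(2*k) (H(k) = (5 + k)/((2*k)) = (5 + k)*(1/(2*k)) = (5 + k)/(2*k))
g = 64
(H(10) + g)**2 = ((1/2)*(5 + 10)/10 + 64)**2 = ((1/2)*(1/10)*15 + 64)**2 = (3/4 + 64)**2 = (259/4)**2 = 67081/16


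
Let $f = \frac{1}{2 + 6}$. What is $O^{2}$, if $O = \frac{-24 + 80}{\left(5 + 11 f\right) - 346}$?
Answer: $\frac{200704}{7382089} \approx 0.027188$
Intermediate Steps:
$f = \frac{1}{8} \approx 0.125$
$O = - \frac{448}{2717}$ ($O = \frac{-24 + 80}{\left(5 + 11 \cdot \frac{1}{8}\right) - 346} = \frac{56}{\left(5 + \frac{11}{8}\right) - 346} = \frac{56}{\frac{51}{8} - 346} = \frac{56}{- \frac{2717}{8}} = 56 \left(- \frac{8}{2717}\right) = - \frac{448}{2717} \approx -0.16489$)
$O^{2} = \left(- \frac{448}{2717}\right)^{2} = \frac{200704}{7382089}$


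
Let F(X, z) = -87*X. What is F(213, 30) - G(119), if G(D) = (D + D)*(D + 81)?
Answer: -66131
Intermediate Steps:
G(D) = 2*D*(81 + D) (G(D) = (2*D)*(81 + D) = 2*D*(81 + D))
F(213, 30) - G(119) = -87*213 - 2*119*(81 + 119) = -18531 - 2*119*200 = -18531 - 1*47600 = -18531 - 47600 = -66131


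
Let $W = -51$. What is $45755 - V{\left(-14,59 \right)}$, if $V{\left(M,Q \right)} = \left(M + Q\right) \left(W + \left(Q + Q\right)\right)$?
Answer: $42740$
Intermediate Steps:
$V{\left(M,Q \right)} = \left(-51 + 2 Q\right) \left(M + Q\right)$ ($V{\left(M,Q \right)} = \left(M + Q\right) \left(-51 + \left(Q + Q\right)\right) = \left(M + Q\right) \left(-51 + 2 Q\right) = \left(-51 + 2 Q\right) \left(M + Q\right)$)
$45755 - V{\left(-14,59 \right)} = 45755 - \left(\left(-51\right) \left(-14\right) - 3009 + 2 \cdot 59^{2} + 2 \left(-14\right) 59\right) = 45755 - \left(714 - 3009 + 2 \cdot 3481 - 1652\right) = 45755 - \left(714 - 3009 + 6962 - 1652\right) = 45755 - 3015 = 42740$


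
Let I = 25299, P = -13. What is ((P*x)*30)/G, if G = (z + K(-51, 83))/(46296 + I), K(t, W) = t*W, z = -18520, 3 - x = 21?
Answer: -502596900/22753 ≈ -22089.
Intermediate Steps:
x = -18 (x = 3 - 1*21 = 3 - 21 = -18)
K(t, W) = W*t
G = -22753/71595 (G = (-18520 + 83*(-51))/(46296 + 25299) = (-18520 - 4233)/71595 = -22753*1/71595 = -22753/71595 ≈ -0.31780)
((P*x)*30)/G = (-13*(-18)*30)/(-22753/71595) = (234*30)*(-71595/22753) = 7020*(-71595/22753) = -502596900/22753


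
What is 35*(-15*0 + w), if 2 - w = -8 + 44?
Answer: -1190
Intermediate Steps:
w = -34 (w = 2 - (-8 + 44) = 2 - 1*36 = 2 - 36 = -34)
35*(-15*0 + w) = 35*(-15*0 - 34) = 35*(0 - 34) = 35*(-34) = -1190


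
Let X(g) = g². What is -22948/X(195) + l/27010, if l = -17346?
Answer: -127940713/102705525 ≈ -1.2457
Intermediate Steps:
-22948/X(195) + l/27010 = -22948/(195²) - 17346/27010 = -22948/38025 - 17346*1/27010 = -22948*1/38025 - 8673/13505 = -22948/38025 - 8673/13505 = -127940713/102705525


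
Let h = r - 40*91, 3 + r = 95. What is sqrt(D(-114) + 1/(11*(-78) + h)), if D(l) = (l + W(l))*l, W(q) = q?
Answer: sqrt(504578428906)/4406 ≈ 161.22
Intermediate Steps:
r = 92 (r = -3 + 95 = 92)
h = -3548 (h = 92 - 40*91 = 92 - 3640 = -3548)
D(l) = 2*l**2 (D(l) = (l + l)*l = (2*l)*l = 2*l**2)
sqrt(D(-114) + 1/(11*(-78) + h)) = sqrt(2*(-114)**2 + 1/(11*(-78) - 3548)) = sqrt(2*12996 + 1/(-858 - 3548)) = sqrt(25992 + 1/(-4406)) = sqrt(25992 - 1/4406) = sqrt(114520751/4406) = sqrt(504578428906)/4406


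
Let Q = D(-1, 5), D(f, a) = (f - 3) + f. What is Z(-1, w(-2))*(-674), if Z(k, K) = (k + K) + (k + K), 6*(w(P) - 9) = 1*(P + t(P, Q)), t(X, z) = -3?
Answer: -28982/3 ≈ -9660.7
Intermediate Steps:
D(f, a) = -3 + 2*f (D(f, a) = (-3 + f) + f = -3 + 2*f)
Q = -5 (Q = -3 + 2*(-1) = -3 - 2 = -5)
w(P) = 17/2 + P/6 (w(P) = 9 + (1*(P - 3))/6 = 9 + (1*(-3 + P))/6 = 9 + (-3 + P)/6 = 9 + (-½ + P/6) = 17/2 + P/6)
Z(k, K) = 2*K + 2*k (Z(k, K) = (K + k) + (K + k) = 2*K + 2*k)
Z(-1, w(-2))*(-674) = (2*(17/2 + (⅙)*(-2)) + 2*(-1))*(-674) = (2*(17/2 - ⅓) - 2)*(-674) = (2*(49/6) - 2)*(-674) = (49/3 - 2)*(-674) = (43/3)*(-674) = -28982/3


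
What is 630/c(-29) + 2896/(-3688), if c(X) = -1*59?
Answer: -311788/27199 ≈ -11.463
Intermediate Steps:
c(X) = -59
630/c(-29) + 2896/(-3688) = 630/(-59) + 2896/(-3688) = 630*(-1/59) + 2896*(-1/3688) = -630/59 - 362/461 = -311788/27199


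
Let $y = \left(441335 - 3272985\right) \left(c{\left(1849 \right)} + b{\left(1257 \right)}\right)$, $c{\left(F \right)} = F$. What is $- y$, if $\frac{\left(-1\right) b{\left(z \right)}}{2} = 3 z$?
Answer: $-16120583450$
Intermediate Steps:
$b{\left(z \right)} = - 6 z$ ($b{\left(z \right)} = - 2 \cdot 3 z = - 6 z$)
$y = 16120583450$ ($y = \left(441335 - 3272985\right) \left(1849 - 7542\right) = - 2831650 \left(1849 - 7542\right) = \left(-2831650\right) \left(-5693\right) = 16120583450$)
$- y = \left(-1\right) 16120583450 = -16120583450$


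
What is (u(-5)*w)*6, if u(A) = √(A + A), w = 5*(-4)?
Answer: -120*I*√10 ≈ -379.47*I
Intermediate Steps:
w = -20
u(A) = √2*√A (u(A) = √(2*A) = √2*√A)
(u(-5)*w)*6 = ((√2*√(-5))*(-20))*6 = ((√2*(I*√5))*(-20))*6 = ((I*√10)*(-20))*6 = -20*I*√10*6 = -120*I*√10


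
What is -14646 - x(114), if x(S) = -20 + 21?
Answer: -14647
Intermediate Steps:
x(S) = 1
-14646 - x(114) = -14646 - 1*1 = -14646 - 1 = -14647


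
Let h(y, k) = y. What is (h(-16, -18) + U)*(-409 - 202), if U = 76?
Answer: -36660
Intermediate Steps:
(h(-16, -18) + U)*(-409 - 202) = (-16 + 76)*(-409 - 202) = 60*(-611) = -36660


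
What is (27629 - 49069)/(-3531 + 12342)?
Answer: -21440/8811 ≈ -2.4333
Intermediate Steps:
(27629 - 49069)/(-3531 + 12342) = -21440/8811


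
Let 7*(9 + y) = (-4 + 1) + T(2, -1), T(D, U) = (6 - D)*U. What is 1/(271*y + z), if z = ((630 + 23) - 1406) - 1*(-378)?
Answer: -1/3085 ≈ -0.00032415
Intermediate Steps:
T(D, U) = U*(6 - D)
y = -10 (y = -9 + ((-4 + 1) - (6 - 1*2))/7 = -9 + (-3 - (6 - 2))/7 = -9 + (-3 - 1*4)/7 = -9 + (-3 - 4)/7 = -9 + (⅐)*(-7) = -9 - 1 = -10)
z = -375 (z = (653 - 1406) + 378 = -753 + 378 = -375)
1/(271*y + z) = 1/(271*(-10) - 375) = 1/(-2710 - 375) = 1/(-3085) = -1/3085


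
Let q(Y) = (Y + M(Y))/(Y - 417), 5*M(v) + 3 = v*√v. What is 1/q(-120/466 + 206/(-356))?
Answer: 214046117779062946/744048221983925 - 600964077823*I*√1438276846/744048221983925 ≈ 287.68 - 30.632*I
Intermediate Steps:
M(v) = -⅗ + v^(3/2)/5 (M(v) = -⅗ + (v*√v)/5 = -⅗ + v^(3/2)/5)
q(Y) = (-⅗ + Y + Y^(3/2)/5)/(-417 + Y) (q(Y) = (Y + (-⅗ + Y^(3/2)/5))/(Y - 417) = (-⅗ + Y + Y^(3/2)/5)/(-417 + Y))
1/q(-120/466 + 206/(-356)) = 1/((-3 + (-120/466 + 206/(-356))^(3/2) + 5*(-120/466 + 206/(-356)))/(5*(-417 + (-120/466 + 206/(-356))))) = 1/((-3 + (-120*1/466 + 206*(-1/356))^(3/2) + 5*(-120*1/466 + 206*(-1/356)))/(5*(-417 + (-120*1/466 + 206*(-1/356))))) = 1/((-3 + (-60/233 - 103/178)^(3/2) + 5*(-60/233 - 103/178))/(5*(-417 + (-60/233 - 103/178)))) = 1/((-3 + (-34679/41474)^(3/2) + 5*(-34679/41474))/(5*(-417 - 34679/41474))) = 1/((-3 - 34679*I*√1438276846/1720092676 - 173395/41474)/(5*(-17329337/41474))) = 1/((⅕)*(-41474/17329337)*(-297817/41474 - 34679*I*√1438276846/1720092676)) = 1/(297817/86646685 + 34679*I*√1438276846/3593584613690)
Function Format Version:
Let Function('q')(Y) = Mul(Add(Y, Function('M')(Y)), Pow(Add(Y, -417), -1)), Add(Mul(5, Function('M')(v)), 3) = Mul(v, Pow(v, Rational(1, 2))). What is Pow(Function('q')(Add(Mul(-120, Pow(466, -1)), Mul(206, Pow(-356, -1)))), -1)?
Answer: Add(Rational(214046117779062946, 744048221983925), Mul(Rational(-600964077823, 744048221983925), I, Pow(1438276846, Rational(1, 2)))) ≈ Add(287.68, Mul(-30.632, I))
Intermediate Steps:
Function('M')(v) = Add(Rational(-3, 5), Mul(Rational(1, 5), Pow(v, Rational(3, 2)))) (Function('M')(v) = Add(Rational(-3, 5), Mul(Rational(1, 5), Mul(v, Pow(v, Rational(1, 2))))) = Add(Rational(-3, 5), Mul(Rational(1, 5), Pow(v, Rational(3, 2)))))
Function('q')(Y) = Mul(Pow(Add(-417, Y), -1), Add(Rational(-3, 5), Y, Mul(Rational(1, 5), Pow(Y, Rational(3, 2))))) (Function('q')(Y) = Mul(Add(Y, Add(Rational(-3, 5), Mul(Rational(1, 5), Pow(Y, Rational(3, 2))))), Pow(Add(Y, -417), -1)) = Mul(Add(Rational(-3, 5), Y, Mul(Rational(1, 5), Pow(Y, Rational(3, 2)))), Pow(Add(-417, Y), -1)) = Mul(Pow(Add(-417, Y), -1), Add(Rational(-3, 5), Y, Mul(Rational(1, 5), Pow(Y, Rational(3, 2))))))
Pow(Function('q')(Add(Mul(-120, Pow(466, -1)), Mul(206, Pow(-356, -1)))), -1) = Pow(Mul(Rational(1, 5), Pow(Add(-417, Add(Mul(-120, Pow(466, -1)), Mul(206, Pow(-356, -1)))), -1), Add(-3, Pow(Add(Mul(-120, Pow(466, -1)), Mul(206, Pow(-356, -1))), Rational(3, 2)), Mul(5, Add(Mul(-120, Pow(466, -1)), Mul(206, Pow(-356, -1)))))), -1) = Pow(Mul(Rational(1, 5), Pow(Add(-417, Add(Mul(-120, Rational(1, 466)), Mul(206, Rational(-1, 356)))), -1), Add(-3, Pow(Add(Mul(-120, Rational(1, 466)), Mul(206, Rational(-1, 356))), Rational(3, 2)), Mul(5, Add(Mul(-120, Rational(1, 466)), Mul(206, Rational(-1, 356)))))), -1) = Pow(Mul(Rational(1, 5), Pow(Add(-417, Add(Rational(-60, 233), Rational(-103, 178))), -1), Add(-3, Pow(Add(Rational(-60, 233), Rational(-103, 178)), Rational(3, 2)), Mul(5, Add(Rational(-60, 233), Rational(-103, 178))))), -1) = Pow(Mul(Rational(1, 5), Pow(Add(-417, Rational(-34679, 41474)), -1), Add(-3, Pow(Rational(-34679, 41474), Rational(3, 2)), Mul(5, Rational(-34679, 41474)))), -1) = Pow(Mul(Rational(1, 5), Pow(Rational(-17329337, 41474), -1), Add(-3, Mul(Rational(-34679, 1720092676), I, Pow(1438276846, Rational(1, 2))), Rational(-173395, 41474))), -1) = Pow(Mul(Rational(1, 5), Rational(-41474, 17329337), Add(Rational(-297817, 41474), Mul(Rational(-34679, 1720092676), I, Pow(1438276846, Rational(1, 2))))), -1) = Pow(Add(Rational(297817, 86646685), Mul(Rational(34679, 3593584613690), I, Pow(1438276846, Rational(1, 2)))), -1)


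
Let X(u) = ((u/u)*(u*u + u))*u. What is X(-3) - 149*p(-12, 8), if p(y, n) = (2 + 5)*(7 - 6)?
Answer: -1061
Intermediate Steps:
p(y, n) = 7 (p(y, n) = 7*1 = 7)
X(u) = u*(u + u**2) (X(u) = (1*(u**2 + u))*u = (1*(u + u**2))*u = (u + u**2)*u = u*(u + u**2))
X(-3) - 149*p(-12, 8) = (-3)**2*(1 - 3) - 149*7 = 9*(-2) - 1043 = -18 - 1043 = -1061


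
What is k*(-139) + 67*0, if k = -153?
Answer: 21267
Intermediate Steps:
k*(-139) + 67*0 = -153*(-139) + 67*0 = 21267 + 0 = 21267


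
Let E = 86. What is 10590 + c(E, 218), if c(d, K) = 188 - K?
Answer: 10560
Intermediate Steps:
10590 + c(E, 218) = 10590 + (188 - 1*218) = 10590 + (188 - 218) = 10590 - 30 = 10560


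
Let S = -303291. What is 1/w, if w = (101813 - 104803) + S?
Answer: -1/306281 ≈ -3.2650e-6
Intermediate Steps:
w = -306281 (w = (101813 - 104803) - 303291 = -2990 - 303291 = -306281)
1/w = 1/(-306281) = -1/306281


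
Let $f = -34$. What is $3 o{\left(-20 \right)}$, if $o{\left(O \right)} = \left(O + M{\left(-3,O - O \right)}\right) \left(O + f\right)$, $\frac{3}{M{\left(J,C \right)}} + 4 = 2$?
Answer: $3483$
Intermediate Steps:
$M{\left(J,C \right)} = - \frac{3}{2}$ ($M{\left(J,C \right)} = \frac{3}{-4 + 2} = \frac{3}{-2} = 3 \left(- \frac{1}{2}\right) = - \frac{3}{2}$)
$o{\left(O \right)} = \left(-34 + O\right) \left(- \frac{3}{2} + O\right)$ ($o{\left(O \right)} = \left(O - \frac{3}{2}\right) \left(O - 34\right) = \left(- \frac{3}{2} + O\right) \left(-34 + O\right) = \left(-34 + O\right) \left(- \frac{3}{2} + O\right)$)
$3 o{\left(-20 \right)} = 3 \left(51 + \left(-20\right)^{2} - -710\right) = 3 \left(51 + 400 + 710\right) = 3 \cdot 1161 = 3483$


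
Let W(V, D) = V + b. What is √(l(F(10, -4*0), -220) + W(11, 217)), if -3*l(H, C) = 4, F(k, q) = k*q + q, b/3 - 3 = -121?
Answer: I*√3099/3 ≈ 18.556*I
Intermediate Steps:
b = -354 (b = 9 + 3*(-121) = 9 - 363 = -354)
F(k, q) = q + k*q
W(V, D) = -354 + V (W(V, D) = V - 354 = -354 + V)
l(H, C) = -4/3 (l(H, C) = -⅓*4 = -4/3)
√(l(F(10, -4*0), -220) + W(11, 217)) = √(-4/3 + (-354 + 11)) = √(-4/3 - 343) = √(-1033/3) = I*√3099/3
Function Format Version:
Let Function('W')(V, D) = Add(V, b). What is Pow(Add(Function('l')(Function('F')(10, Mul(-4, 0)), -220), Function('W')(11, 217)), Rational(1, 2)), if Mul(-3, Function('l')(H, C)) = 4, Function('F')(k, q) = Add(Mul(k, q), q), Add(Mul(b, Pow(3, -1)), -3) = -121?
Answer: Mul(Rational(1, 3), I, Pow(3099, Rational(1, 2))) ≈ Mul(18.556, I)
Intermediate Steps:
b = -354 (b = Add(9, Mul(3, -121)) = Add(9, -363) = -354)
Function('F')(k, q) = Add(q, Mul(k, q))
Function('W')(V, D) = Add(-354, V) (Function('W')(V, D) = Add(V, -354) = Add(-354, V))
Function('l')(H, C) = Rational(-4, 3) (Function('l')(H, C) = Mul(Rational(-1, 3), 4) = Rational(-4, 3))
Pow(Add(Function('l')(Function('F')(10, Mul(-4, 0)), -220), Function('W')(11, 217)), Rational(1, 2)) = Pow(Add(Rational(-4, 3), Add(-354, 11)), Rational(1, 2)) = Pow(Add(Rational(-4, 3), -343), Rational(1, 2)) = Pow(Rational(-1033, 3), Rational(1, 2)) = Mul(Rational(1, 3), I, Pow(3099, Rational(1, 2)))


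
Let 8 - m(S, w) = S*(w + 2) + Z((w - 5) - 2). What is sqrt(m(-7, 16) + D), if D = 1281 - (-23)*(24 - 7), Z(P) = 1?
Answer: 19*sqrt(5) ≈ 42.485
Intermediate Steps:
m(S, w) = 7 - S*(2 + w) (m(S, w) = 8 - (S*(w + 2) + 1) = 8 - (S*(2 + w) + 1) = 8 - (1 + S*(2 + w)) = 8 + (-1 - S*(2 + w)) = 7 - S*(2 + w))
D = 1672 (D = 1281 - (-23)*17 = 1281 - 1*(-391) = 1281 + 391 = 1672)
sqrt(m(-7, 16) + D) = sqrt((7 - 2*(-7) - 1*(-7)*16) + 1672) = sqrt((7 + 14 + 112) + 1672) = sqrt(133 + 1672) = sqrt(1805) = 19*sqrt(5)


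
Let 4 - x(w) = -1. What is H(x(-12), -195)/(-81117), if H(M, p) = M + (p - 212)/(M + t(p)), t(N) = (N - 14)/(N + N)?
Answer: 147935/175131603 ≈ 0.00084471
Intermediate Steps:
x(w) = 5 (x(w) = 4 - 1*(-1) = 4 + 1 = 5)
t(N) = (-14 + N)/(2*N) (t(N) = (-14 + N)/((2*N)) = (-14 + N)*(1/(2*N)) = (-14 + N)/(2*N))
H(M, p) = M + (-212 + p)/(M + (-14 + p)/(2*p)) (H(M, p) = M + (p - 212)/(M + (-14 + p)/(2*p)) = M + (-212 + p)/(M + (-14 + p)/(2*p)))
H(x(-12), -195)/(-81117) = ((5*(-14 - 195) + 2*(-195)*(-212 - 195 + 5²))/(-14 - 195 + 2*5*(-195)))/(-81117) = ((5*(-209) + 2*(-195)*(-212 - 195 + 25))/(-14 - 195 - 1950))*(-1/81117) = ((-1045 + 2*(-195)*(-382))/(-2159))*(-1/81117) = -(-1045 + 148980)/2159*(-1/81117) = -1/2159*147935*(-1/81117) = -147935/2159*(-1/81117) = 147935/175131603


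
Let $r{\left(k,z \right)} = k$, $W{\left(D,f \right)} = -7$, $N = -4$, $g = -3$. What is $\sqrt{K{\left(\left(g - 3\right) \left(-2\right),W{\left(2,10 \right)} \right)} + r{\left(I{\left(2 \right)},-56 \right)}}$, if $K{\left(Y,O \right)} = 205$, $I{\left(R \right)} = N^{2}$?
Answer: $\sqrt{221} \approx 14.866$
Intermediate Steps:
$I{\left(R \right)} = 16$ ($I{\left(R \right)} = \left(-4\right)^{2} = 16$)
$\sqrt{K{\left(\left(g - 3\right) \left(-2\right),W{\left(2,10 \right)} \right)} + r{\left(I{\left(2 \right)},-56 \right)}} = \sqrt{205 + 16} = \sqrt{221}$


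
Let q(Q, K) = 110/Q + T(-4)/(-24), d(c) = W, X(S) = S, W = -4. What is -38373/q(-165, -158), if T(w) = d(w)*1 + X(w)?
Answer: 115119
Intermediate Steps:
d(c) = -4
T(w) = -4 + w (T(w) = -4*1 + w = -4 + w)
q(Q, K) = 1/3 + 110/Q (q(Q, K) = 110/Q + (-4 - 4)/(-24) = 110/Q - 8*(-1/24) = 110/Q + 1/3 = 1/3 + 110/Q)
-38373/q(-165, -158) = -38373*(-495/(330 - 165)) = -38373/((1/3)*(-1/165)*165) = -38373/(-1/3) = -38373*(-3) = 115119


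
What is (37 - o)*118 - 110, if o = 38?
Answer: -228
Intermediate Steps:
(37 - o)*118 - 110 = (37 - 1*38)*118 - 110 = (37 - 38)*118 - 110 = -1*118 - 110 = -118 - 110 = -228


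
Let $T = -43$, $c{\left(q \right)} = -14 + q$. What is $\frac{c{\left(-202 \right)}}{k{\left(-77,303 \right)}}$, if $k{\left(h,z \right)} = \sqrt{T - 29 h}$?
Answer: $- \frac{36 \sqrt{2190}}{365} \approx -4.6156$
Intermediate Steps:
$k{\left(h,z \right)} = \sqrt{-43 - 29 h}$
$\frac{c{\left(-202 \right)}}{k{\left(-77,303 \right)}} = \frac{-14 - 202}{\sqrt{-43 - -2233}} = - \frac{216}{\sqrt{-43 + 2233}} = - \frac{216}{\sqrt{2190}} = - 216 \frac{\sqrt{2190}}{2190} = - \frac{36 \sqrt{2190}}{365}$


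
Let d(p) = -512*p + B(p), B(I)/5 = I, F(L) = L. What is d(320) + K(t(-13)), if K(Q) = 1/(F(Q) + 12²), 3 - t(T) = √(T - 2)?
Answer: -1169425871/7208 + I*√15/21624 ≈ -1.6224e+5 + 0.00017911*I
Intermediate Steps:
t(T) = 3 - √(-2 + T) (t(T) = 3 - √(T - 2) = 3 - √(-2 + T))
B(I) = 5*I
d(p) = -507*p (d(p) = -512*p + 5*p = -507*p)
K(Q) = 1/(144 + Q) (K(Q) = 1/(Q + 12²) = 1/(Q + 144) = 1/(144 + Q))
d(320) + K(t(-13)) = -507*320 + 1/(144 + (3 - √(-2 - 13))) = -162240 + 1/(144 + (3 - √(-15))) = -162240 + 1/(144 + (3 - I*√15)) = -162240 + 1/(147 - I*√15)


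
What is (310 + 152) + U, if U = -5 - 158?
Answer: 299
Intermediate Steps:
U = -163
(310 + 152) + U = (310 + 152) - 163 = 462 - 163 = 299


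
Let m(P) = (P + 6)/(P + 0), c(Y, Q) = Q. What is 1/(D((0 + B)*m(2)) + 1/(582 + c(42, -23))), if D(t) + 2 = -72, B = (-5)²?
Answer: -559/41365 ≈ -0.013514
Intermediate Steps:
B = 25
m(P) = (6 + P)/P
D(t) = -74 (D(t) = -2 - 72 = -74)
1/(D((0 + B)*m(2)) + 1/(582 + c(42, -23))) = 1/(-74 + 1/(582 - 23)) = 1/(-74 + 1/559) = 1/(-41365/559) = -559/41365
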